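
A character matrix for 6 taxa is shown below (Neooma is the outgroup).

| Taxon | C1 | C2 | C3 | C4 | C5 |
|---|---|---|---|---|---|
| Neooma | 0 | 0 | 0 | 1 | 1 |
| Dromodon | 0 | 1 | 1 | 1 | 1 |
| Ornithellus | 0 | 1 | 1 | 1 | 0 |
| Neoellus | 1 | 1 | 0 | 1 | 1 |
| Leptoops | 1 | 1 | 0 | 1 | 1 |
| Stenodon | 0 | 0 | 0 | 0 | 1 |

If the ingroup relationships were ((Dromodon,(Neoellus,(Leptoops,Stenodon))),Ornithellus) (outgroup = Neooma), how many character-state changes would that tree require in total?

8

Map each character onto ((Dromodon,(Neoellus,(Leptoops,Stenodon))),Ornithellus) (rooted by Neooma) and count the minimum state changes it requires (Fitch parsimony):
C1: 2; C2: 2; C3: 2; C4: 1; C5: 1.
Total tree length = 8.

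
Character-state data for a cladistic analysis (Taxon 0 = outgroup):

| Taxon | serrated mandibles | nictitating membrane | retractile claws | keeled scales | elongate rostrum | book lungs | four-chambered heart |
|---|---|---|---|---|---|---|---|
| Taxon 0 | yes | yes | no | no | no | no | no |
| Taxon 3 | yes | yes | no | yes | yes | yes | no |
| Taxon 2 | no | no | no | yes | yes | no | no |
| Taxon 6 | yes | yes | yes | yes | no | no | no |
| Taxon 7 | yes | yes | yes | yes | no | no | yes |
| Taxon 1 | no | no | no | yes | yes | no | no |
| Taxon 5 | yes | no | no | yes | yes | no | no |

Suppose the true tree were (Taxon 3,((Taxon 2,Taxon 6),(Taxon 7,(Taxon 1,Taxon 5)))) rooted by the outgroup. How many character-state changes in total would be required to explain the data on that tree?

12

Map each character onto (Taxon 3,((Taxon 2,Taxon 6),(Taxon 7,(Taxon 1,Taxon 5)))) (rooted by Taxon 0) and count the minimum state changes it requires (Fitch parsimony):
serrated mandibles: 2; nictitating membrane: 2; retractile claws: 2; keeled scales: 1; elongate rostrum: 3; book lungs: 1; four-chambered heart: 1.
Total tree length = 12.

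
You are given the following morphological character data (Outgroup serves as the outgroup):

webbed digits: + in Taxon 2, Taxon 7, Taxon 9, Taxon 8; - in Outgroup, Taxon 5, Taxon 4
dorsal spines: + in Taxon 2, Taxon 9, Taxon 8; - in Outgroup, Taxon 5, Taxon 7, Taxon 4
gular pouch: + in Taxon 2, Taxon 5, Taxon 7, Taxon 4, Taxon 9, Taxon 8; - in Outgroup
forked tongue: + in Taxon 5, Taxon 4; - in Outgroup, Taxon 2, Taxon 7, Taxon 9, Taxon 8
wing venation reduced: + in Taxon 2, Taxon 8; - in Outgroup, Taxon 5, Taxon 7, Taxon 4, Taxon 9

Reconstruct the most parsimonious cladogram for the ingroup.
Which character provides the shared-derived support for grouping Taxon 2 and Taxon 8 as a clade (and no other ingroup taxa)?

wing venation reduced

The outgroup has state '-' for every character, so '+' is the derived state throughout.
webbed digits (derived state '+') is shared by Taxon 2, Taxon 7, Taxon 8, and Taxon 9 — a synapomorphy uniting that clade.
dorsal spines: derived state '+' in Taxon 2, Taxon 8, and Taxon 9 only — synapomorphy for {Taxon 2, Taxon 8, Taxon 9}.
All ingroup taxa share the derived state '+' for gular pouch; it defines the ingroup but does not resolve relationships within it.
forked tongue (derived state '+') is shared by Taxon 4 and Taxon 5 — a synapomorphy uniting that clade.
wing venation reduced: derived state '+' in Taxon 2 and Taxon 8 only — synapomorphy for {Taxon 2, Taxon 8}.
Most parsimonious ingroup topology: ((((Taxon 2,Taxon 8),Taxon 9),Taxon 7),(Taxon 5,Taxon 4)).
The clade {Taxon 2, Taxon 8} is supported by wing venation reduced: its derived state '+' occurs in exactly those taxa and in no other taxon (including the outgroup).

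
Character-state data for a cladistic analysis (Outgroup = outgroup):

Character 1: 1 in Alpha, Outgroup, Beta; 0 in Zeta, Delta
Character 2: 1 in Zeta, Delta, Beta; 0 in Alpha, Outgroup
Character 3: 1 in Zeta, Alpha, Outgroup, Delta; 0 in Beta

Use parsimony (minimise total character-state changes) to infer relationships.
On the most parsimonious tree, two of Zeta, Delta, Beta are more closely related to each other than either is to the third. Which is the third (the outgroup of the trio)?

Beta

Character polarity is set by the outgroup: the derived state is whichever differs from the outgroup's state, so for Character 1, Character 3 the derived state is '0', and for the remaining characters it is '1'.
Character 1 (derived state '0') is shared by Delta and Zeta — a synapomorphy uniting that clade.
Character 2: derived state '1' in Beta, Delta, and Zeta only — synapomorphy for {Beta, Delta, Zeta}.
Character 3 (derived state '0') is unique to Beta (autapomorphy; uninformative for grouping).
Most parsimonious ingroup topology: ((Beta,(Zeta,Delta)),Alpha).
Zeta and Delta share a more recent common ancestor with each other than either does with Beta, so Beta is the least closely related of the three.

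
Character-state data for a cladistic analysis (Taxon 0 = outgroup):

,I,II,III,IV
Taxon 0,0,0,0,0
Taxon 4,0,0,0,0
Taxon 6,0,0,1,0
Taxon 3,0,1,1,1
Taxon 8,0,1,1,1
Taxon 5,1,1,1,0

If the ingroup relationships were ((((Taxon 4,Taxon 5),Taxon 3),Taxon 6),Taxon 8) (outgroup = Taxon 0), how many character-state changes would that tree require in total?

Map each character onto ((((Taxon 4,Taxon 5),Taxon 3),Taxon 6),Taxon 8) (rooted by Taxon 0) and count the minimum state changes it requires (Fitch parsimony):
I: 1; II: 3; III: 2; IV: 2.
Total tree length = 8.

8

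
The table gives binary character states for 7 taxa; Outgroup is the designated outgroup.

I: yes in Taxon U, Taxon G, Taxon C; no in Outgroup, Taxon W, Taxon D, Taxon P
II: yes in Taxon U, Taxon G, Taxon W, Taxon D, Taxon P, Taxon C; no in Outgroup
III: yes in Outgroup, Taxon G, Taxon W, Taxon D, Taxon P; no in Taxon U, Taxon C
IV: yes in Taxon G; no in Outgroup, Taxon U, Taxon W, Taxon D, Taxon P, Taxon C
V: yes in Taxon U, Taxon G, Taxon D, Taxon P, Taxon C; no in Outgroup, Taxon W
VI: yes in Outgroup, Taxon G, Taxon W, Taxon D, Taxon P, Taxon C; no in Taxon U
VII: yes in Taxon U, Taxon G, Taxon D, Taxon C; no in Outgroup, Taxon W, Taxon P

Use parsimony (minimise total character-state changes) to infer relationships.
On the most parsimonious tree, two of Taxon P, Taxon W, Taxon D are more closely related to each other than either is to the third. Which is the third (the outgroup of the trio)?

Taxon W

Character polarity is set by the outgroup: the derived state is whichever differs from the outgroup's state, so for III, VI the derived state is 'no', and for the remaining characters it is 'yes'.
I: derived state 'yes' in Taxon C, Taxon G, and Taxon U only — synapomorphy for {Taxon C, Taxon G, Taxon U}.
II (derived state 'yes') is shared by all ingroup taxa — unites the whole ingroup.
Only Taxon C and Taxon U show the derived state 'no' for III, supporting them as a clade.
IV (derived state 'yes') is unique to Taxon G (autapomorphy; uninformative for grouping).
Only Taxon C, Taxon D, Taxon G, Taxon P, and Taxon U show the derived state 'yes' for V, supporting them as a clade.
VI (derived state 'no') is unique to Taxon U (autapomorphy; uninformative for grouping).
VII (derived state 'yes') is shared by Taxon C, Taxon D, Taxon G, and Taxon U — a synapomorphy uniting that clade.
Most parsimonious ingroup topology: (((((Taxon U,Taxon C),Taxon G),Taxon D),Taxon P),Taxon W).
Taxon P and Taxon D share a more recent common ancestor with each other than either does with Taxon W, so Taxon W is the least closely related of the three.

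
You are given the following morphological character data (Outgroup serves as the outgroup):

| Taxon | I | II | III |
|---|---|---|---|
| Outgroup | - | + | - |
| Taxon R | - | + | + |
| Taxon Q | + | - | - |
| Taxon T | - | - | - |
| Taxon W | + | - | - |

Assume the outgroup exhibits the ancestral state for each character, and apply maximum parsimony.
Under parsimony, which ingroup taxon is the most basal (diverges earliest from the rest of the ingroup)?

Taxon R

Character polarity is set by the outgroup: the derived state is whichever differs from the outgroup's state, so for II the derived state is '-', and for the remaining characters it is '+'.
I: derived state '+' in Taxon Q and Taxon W only — synapomorphy for {Taxon Q, Taxon W}.
II (derived state '-') is shared by Taxon Q, Taxon T, and Taxon W — a synapomorphy uniting that clade.
III (derived state '+') is unique to Taxon R (autapomorphy; uninformative for grouping).
Most parsimonious ingroup topology: (Taxon R,((Taxon Q,Taxon W),Taxon T)).
Taxon R is sister to the clade containing all other ingroup taxa, so it is the earliest-diverging (most basal) ingroup lineage.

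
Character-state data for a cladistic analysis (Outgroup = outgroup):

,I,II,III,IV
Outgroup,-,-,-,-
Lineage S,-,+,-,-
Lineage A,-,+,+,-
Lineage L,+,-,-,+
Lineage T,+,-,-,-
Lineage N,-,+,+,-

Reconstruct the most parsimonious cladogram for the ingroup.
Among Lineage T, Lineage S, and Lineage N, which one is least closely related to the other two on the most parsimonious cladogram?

Lineage T

The outgroup has state '-' for every character, so '+' is the derived state throughout.
Only Lineage L and Lineage T show the derived state '+' for I, supporting them as a clade.
Only Lineage A, Lineage N, and Lineage S show the derived state '+' for II, supporting them as a clade.
III (derived state '+') is shared by Lineage A and Lineage N — a synapomorphy uniting that clade.
IV (derived state '+') is unique to Lineage L (autapomorphy; uninformative for grouping).
Most parsimonious ingroup topology: ((Lineage S,(Lineage A,Lineage N)),(Lineage L,Lineage T)).
Lineage S and Lineage N share a more recent common ancestor with each other than either does with Lineage T, so Lineage T is the least closely related of the three.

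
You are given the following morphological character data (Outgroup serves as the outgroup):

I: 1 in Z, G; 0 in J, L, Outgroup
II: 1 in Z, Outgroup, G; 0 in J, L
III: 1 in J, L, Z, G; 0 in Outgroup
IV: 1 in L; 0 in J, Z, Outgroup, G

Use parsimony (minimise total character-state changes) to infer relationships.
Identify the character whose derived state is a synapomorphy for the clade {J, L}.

II

Character polarity is set by the outgroup: the derived state is whichever differs from the outgroup's state, so for II the derived state is '0', and for the remaining characters it is '1'.
I: derived state '1' in G and Z only — synapomorphy for {G, Z}.
II (derived state '0') is shared by J and L — a synapomorphy uniting that clade.
III (derived state '1') is shared by all ingroup taxa — unites the whole ingroup.
IV (derived state '1') is unique to L (autapomorphy; uninformative for grouping).
Most parsimonious ingroup topology: ((J,L),(Z,G)).
The clade {J, L} is supported by II: its derived state '0' occurs in exactly those taxa and in no other taxon (including the outgroup).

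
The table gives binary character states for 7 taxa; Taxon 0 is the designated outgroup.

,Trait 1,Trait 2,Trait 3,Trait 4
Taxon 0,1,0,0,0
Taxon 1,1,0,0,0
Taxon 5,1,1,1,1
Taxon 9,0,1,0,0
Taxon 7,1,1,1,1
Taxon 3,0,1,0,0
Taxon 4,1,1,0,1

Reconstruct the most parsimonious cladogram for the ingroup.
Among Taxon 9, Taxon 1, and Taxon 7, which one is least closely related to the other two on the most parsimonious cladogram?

Character polarity is set by the outgroup: the derived state is whichever differs from the outgroup's state, so for Trait 1 the derived state is '0', and for the remaining characters it is '1'.
Trait 1: derived state '0' in Taxon 3 and Taxon 9 only — synapomorphy for {Taxon 3, Taxon 9}.
Trait 2 (derived state '1') is shared by Taxon 3, Taxon 4, Taxon 5, Taxon 7, and Taxon 9 — a synapomorphy uniting that clade.
Trait 3 (derived state '1') is shared by Taxon 5 and Taxon 7 — a synapomorphy uniting that clade.
Trait 4: derived state '1' in Taxon 4, Taxon 5, and Taxon 7 only — synapomorphy for {Taxon 4, Taxon 5, Taxon 7}.
Most parsimonious ingroup topology: (Taxon 1,(((Taxon 5,Taxon 7),Taxon 4),(Taxon 9,Taxon 3))).
Taxon 7 and Taxon 9 share a more recent common ancestor with each other than either does with Taxon 1, so Taxon 1 is the least closely related of the three.

Taxon 1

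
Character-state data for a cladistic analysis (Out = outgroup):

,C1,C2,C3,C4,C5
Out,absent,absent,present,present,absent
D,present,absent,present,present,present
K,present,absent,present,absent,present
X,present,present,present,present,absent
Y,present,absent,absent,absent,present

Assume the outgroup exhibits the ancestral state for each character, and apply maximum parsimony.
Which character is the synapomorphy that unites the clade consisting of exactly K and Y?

Character polarity is set by the outgroup: the derived state is whichever differs from the outgroup's state, so for C3, C4 the derived state is 'absent', and for the remaining characters it is 'present'.
All ingroup taxa share the derived state 'present' for C1; it defines the ingroup but does not resolve relationships within it.
C2 (derived state 'present') is unique to X (autapomorphy; uninformative for grouping).
C3: derived state 'absent' in Y only — an autapomorphy, so it tells us nothing about relationships among taxa.
C4: derived state 'absent' in K and Y only — synapomorphy for {K, Y}.
C5 (derived state 'present') is shared by D, K, and Y — a synapomorphy uniting that clade.
Most parsimonious ingroup topology: ((D,(K,Y)),X).
The clade {K, Y} is supported by C4: its derived state 'absent' occurs in exactly those taxa and in no other taxon (including the outgroup).

C4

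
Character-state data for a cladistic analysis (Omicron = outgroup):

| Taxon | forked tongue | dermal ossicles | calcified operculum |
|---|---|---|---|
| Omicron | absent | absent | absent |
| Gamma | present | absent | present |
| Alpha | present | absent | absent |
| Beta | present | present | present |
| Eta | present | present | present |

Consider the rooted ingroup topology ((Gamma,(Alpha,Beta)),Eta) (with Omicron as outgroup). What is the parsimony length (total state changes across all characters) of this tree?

5

Map each character onto ((Gamma,(Alpha,Beta)),Eta) (rooted by Omicron) and count the minimum state changes it requires (Fitch parsimony):
forked tongue: 1; dermal ossicles: 2; calcified operculum: 2.
Total tree length = 5.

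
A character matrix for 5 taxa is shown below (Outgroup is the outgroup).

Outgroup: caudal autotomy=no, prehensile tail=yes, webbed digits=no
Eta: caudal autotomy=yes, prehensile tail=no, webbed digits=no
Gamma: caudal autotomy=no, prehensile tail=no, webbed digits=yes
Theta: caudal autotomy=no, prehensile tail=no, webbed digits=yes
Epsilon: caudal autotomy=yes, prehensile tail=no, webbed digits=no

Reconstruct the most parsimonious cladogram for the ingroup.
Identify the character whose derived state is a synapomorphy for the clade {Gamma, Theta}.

Character polarity is set by the outgroup: the derived state is whichever differs from the outgroup's state, so for prehensile tail the derived state is 'no', and for the remaining characters it is 'yes'.
Only Epsilon and Eta show the derived state 'yes' for caudal autotomy, supporting them as a clade.
All ingroup taxa share the derived state 'no' for prehensile tail; it defines the ingroup but does not resolve relationships within it.
Only Gamma and Theta show the derived state 'yes' for webbed digits, supporting them as a clade.
Most parsimonious ingroup topology: ((Eta,Epsilon),(Gamma,Theta)).
The clade {Gamma, Theta} is supported by webbed digits: its derived state 'yes' occurs in exactly those taxa and in no other taxon (including the outgroup).

webbed digits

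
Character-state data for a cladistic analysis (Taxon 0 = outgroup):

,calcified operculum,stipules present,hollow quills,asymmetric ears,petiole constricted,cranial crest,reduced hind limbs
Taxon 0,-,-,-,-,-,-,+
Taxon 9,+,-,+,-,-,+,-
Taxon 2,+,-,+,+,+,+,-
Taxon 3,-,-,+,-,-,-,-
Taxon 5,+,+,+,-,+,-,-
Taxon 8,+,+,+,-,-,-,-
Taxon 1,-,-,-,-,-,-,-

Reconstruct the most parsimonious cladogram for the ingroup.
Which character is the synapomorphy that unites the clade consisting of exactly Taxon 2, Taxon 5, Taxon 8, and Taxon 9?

calcified operculum

Character polarity is set by the outgroup: the derived state is whichever differs from the outgroup's state, so for reduced hind limbs the derived state is '-', and for the remaining characters it is '+'.
Only Taxon 2, Taxon 5, Taxon 8, and Taxon 9 show the derived state '+' for calcified operculum, supporting them as a clade.
Only Taxon 5 and Taxon 8 show the derived state '+' for stipules present, supporting them as a clade.
hollow quills (derived state '+') is shared by Taxon 2, Taxon 3, Taxon 5, Taxon 8, and Taxon 9 — a synapomorphy uniting that clade.
asymmetric ears: derived state '+' in Taxon 2 only — an autapomorphy, so it tells us nothing about relationships among taxa.
petiole constricted groups Taxon 2 and Taxon 5, which is incompatible with the clades supported by the remaining characters; treating it as convergent (homoplasy) costs fewer steps than any alternative tree.
cranial crest: derived state '+' in Taxon 2 and Taxon 9 only — synapomorphy for {Taxon 2, Taxon 9}.
All ingroup taxa share the derived state '-' for reduced hind limbs; it defines the ingroup but does not resolve relationships within it.
Most parsimonious ingroup topology: ((((Taxon 9,Taxon 2),(Taxon 5,Taxon 8)),Taxon 3),Taxon 1).
The clade {Taxon 2, Taxon 5, Taxon 8, Taxon 9} is supported by calcified operculum: its derived state '+' occurs in exactly those taxa and in no other taxon (including the outgroup).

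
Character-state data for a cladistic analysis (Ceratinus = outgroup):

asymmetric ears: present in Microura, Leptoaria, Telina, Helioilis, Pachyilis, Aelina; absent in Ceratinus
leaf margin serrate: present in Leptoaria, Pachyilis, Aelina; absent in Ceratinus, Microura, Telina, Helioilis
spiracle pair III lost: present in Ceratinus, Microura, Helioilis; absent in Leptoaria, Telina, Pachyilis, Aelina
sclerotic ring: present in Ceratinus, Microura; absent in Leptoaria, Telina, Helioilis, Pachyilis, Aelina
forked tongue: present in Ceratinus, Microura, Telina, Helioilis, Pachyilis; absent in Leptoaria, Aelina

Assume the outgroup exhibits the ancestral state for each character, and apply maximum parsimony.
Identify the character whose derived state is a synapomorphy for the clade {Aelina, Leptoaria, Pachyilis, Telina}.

Character polarity is set by the outgroup: the derived state is whichever differs from the outgroup's state, so for spiracle pair III lost, sclerotic ring, forked tongue the derived state is 'absent', and for the remaining characters it is 'present'.
All ingroup taxa share the derived state 'present' for asymmetric ears; it defines the ingroup but does not resolve relationships within it.
Only Aelina, Leptoaria, and Pachyilis show the derived state 'present' for leaf margin serrate, supporting them as a clade.
spiracle pair III lost: derived state 'absent' in Aelina, Leptoaria, Pachyilis, and Telina only — synapomorphy for {Aelina, Leptoaria, Pachyilis, Telina}.
sclerotic ring (derived state 'absent') is shared by Aelina, Helioilis, Leptoaria, Pachyilis, and Telina — a synapomorphy uniting that clade.
forked tongue (derived state 'absent') is shared by Aelina and Leptoaria — a synapomorphy uniting that clade.
Most parsimonious ingroup topology: (Microura,((((Leptoaria,Aelina),Pachyilis),Telina),Helioilis)).
The clade {Aelina, Leptoaria, Pachyilis, Telina} is supported by spiracle pair III lost: its derived state 'absent' occurs in exactly those taxa and in no other taxon (including the outgroup).

spiracle pair III lost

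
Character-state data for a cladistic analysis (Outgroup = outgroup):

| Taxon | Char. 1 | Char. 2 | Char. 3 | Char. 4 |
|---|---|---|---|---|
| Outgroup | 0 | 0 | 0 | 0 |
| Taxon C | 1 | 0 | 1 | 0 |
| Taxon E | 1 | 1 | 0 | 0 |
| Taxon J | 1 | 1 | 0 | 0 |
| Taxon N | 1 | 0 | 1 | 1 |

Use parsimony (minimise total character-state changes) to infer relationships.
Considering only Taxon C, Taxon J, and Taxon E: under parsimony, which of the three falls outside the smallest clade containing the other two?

The outgroup has state '0' for every character, so '1' is the derived state throughout.
All ingroup taxa share the derived state '1' for Char. 1; it defines the ingroup but does not resolve relationships within it.
Only Taxon E and Taxon J show the derived state '1' for Char. 2, supporting them as a clade.
Char. 3 (derived state '1') is shared by Taxon C and Taxon N — a synapomorphy uniting that clade.
Char. 4 (derived state '1') is unique to Taxon N (autapomorphy; uninformative for grouping).
Most parsimonious ingroup topology: ((Taxon C,Taxon N),(Taxon E,Taxon J)).
Taxon J and Taxon E share a more recent common ancestor with each other than either does with Taxon C, so Taxon C is the least closely related of the three.

Taxon C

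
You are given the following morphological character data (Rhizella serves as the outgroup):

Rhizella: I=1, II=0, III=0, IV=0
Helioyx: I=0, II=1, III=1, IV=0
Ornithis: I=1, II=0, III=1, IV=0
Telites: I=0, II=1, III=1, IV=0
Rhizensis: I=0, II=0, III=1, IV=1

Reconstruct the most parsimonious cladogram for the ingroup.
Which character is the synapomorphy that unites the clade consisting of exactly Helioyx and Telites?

II

Character polarity is set by the outgroup: the derived state is whichever differs from the outgroup's state, so for I the derived state is '0', and for the remaining characters it is '1'.
I (derived state '0') is shared by Helioyx, Rhizensis, and Telites — a synapomorphy uniting that clade.
II: derived state '1' in Helioyx and Telites only — synapomorphy for {Helioyx, Telites}.
III (derived state '1') is shared by all ingroup taxa — unites the whole ingroup.
IV (derived state '1') is unique to Rhizensis (autapomorphy; uninformative for grouping).
Most parsimonious ingroup topology: (((Helioyx,Telites),Rhizensis),Ornithis).
The clade {Helioyx, Telites} is supported by II: its derived state '1' occurs in exactly those taxa and in no other taxon (including the outgroup).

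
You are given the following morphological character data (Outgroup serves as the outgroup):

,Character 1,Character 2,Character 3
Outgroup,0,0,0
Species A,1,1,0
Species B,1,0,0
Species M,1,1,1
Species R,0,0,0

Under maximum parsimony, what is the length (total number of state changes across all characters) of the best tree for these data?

The outgroup has state '0' for every character, so '1' is the derived state throughout.
Only Species A, Species B, and Species M show the derived state '1' for Character 1, supporting them as a clade.
Character 2: derived state '1' in Species A and Species M only — synapomorphy for {Species A, Species M}.
Character 3 (derived state '1') is unique to Species M (autapomorphy; uninformative for grouping).
Most parsimonious ingroup topology: (((Species A,Species M),Species B),Species R).
Changes per character on this tree: Character 1: 1; Character 2: 1; Character 3: 1.
Total = 3.

3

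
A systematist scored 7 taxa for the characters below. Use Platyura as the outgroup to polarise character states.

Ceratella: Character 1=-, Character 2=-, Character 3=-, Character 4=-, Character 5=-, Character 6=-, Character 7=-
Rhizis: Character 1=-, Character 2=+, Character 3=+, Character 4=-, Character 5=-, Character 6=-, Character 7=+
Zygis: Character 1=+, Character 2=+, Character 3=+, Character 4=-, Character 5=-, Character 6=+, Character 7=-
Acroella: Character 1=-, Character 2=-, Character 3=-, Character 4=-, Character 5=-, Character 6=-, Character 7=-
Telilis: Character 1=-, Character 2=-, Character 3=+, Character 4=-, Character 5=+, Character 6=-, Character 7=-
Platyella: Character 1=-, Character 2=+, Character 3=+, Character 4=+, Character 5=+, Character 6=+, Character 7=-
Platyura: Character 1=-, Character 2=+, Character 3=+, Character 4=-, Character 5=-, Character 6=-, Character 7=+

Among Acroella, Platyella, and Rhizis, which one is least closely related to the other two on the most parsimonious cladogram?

Character polarity is set by the outgroup: the derived state is whichever differs from the outgroup's state, so for Character 2, Character 3, Character 7 the derived state is '-', and for the remaining characters it is '+'.
Character 1 (derived state '+') is unique to Zygis (autapomorphy; uninformative for grouping).
Character 2: derived state '-' in Acroella, Ceratella, and Telilis only — synapomorphy for {Acroella, Ceratella, Telilis}.
Only Acroella and Ceratella show the derived state '-' for Character 3, supporting them as a clade.
Character 4: derived state '+' in Platyella only — an autapomorphy, so it tells us nothing about relationships among taxa.
Character 5 groups Platyella and Telilis, which is incompatible with the clades supported by the remaining characters; treating it as convergent (homoplasy) costs fewer steps than any alternative tree.
Only Platyella and Zygis show the derived state '+' for Character 6, supporting them as a clade.
Only Acroella, Ceratella, Platyella, Telilis, and Zygis show the derived state '-' for Character 7, supporting them as a clade.
Most parsimonious ingroup topology: (Rhizis,((Zygis,Platyella),((Ceratella,Acroella),Telilis))).
Acroella and Platyella share a more recent common ancestor with each other than either does with Rhizis, so Rhizis is the least closely related of the three.

Rhizis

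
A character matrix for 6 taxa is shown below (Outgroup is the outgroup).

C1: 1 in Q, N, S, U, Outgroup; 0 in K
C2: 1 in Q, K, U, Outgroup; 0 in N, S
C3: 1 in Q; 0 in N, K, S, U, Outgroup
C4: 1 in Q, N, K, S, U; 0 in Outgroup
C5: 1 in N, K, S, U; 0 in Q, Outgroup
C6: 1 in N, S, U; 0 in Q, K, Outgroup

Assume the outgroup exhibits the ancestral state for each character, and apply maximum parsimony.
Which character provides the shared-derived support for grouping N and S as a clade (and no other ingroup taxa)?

Character polarity is set by the outgroup: the derived state is whichever differs from the outgroup's state, so for C1, C2 the derived state is '0', and for the remaining characters it is '1'.
C1: derived state '0' in K only — an autapomorphy, so it tells us nothing about relationships among taxa.
C2 (derived state '0') is shared by N and S — a synapomorphy uniting that clade.
C3: derived state '1' in Q only — an autapomorphy, so it tells us nothing about relationships among taxa.
C4 (derived state '1') is shared by all ingroup taxa — unites the whole ingroup.
C5: derived state '1' in K, N, S, and U only — synapomorphy for {K, N, S, U}.
Only N, S, and U show the derived state '1' for C6, supporting them as a clade.
Most parsimonious ingroup topology: ((K,((S,N),U)),Q).
The clade {N, S} is supported by C2: its derived state '0' occurs in exactly those taxa and in no other taxon (including the outgroup).

C2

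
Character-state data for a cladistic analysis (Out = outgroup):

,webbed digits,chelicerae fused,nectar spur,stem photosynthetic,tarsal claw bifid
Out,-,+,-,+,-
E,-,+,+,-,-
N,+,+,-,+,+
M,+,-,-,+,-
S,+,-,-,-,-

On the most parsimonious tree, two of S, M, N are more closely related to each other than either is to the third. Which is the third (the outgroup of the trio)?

Character polarity is set by the outgroup: the derived state is whichever differs from the outgroup's state, so for chelicerae fused, stem photosynthetic the derived state is '-', and for the remaining characters it is '+'.
webbed digits (derived state '+') is shared by M, N, and S — a synapomorphy uniting that clade.
Only M and S show the derived state '-' for chelicerae fused, supporting them as a clade.
nectar spur (derived state '+') is unique to E (autapomorphy; uninformative for grouping).
stem photosynthetic groups E and S, which is incompatible with the clades supported by the remaining characters; treating it as convergent (homoplasy) costs fewer steps than any alternative tree.
tarsal claw bifid: derived state '+' in N only — an autapomorphy, so it tells us nothing about relationships among taxa.
Most parsimonious ingroup topology: (E,(N,(M,S))).
M and S share a more recent common ancestor with each other than either does with N, so N is the least closely related of the three.

N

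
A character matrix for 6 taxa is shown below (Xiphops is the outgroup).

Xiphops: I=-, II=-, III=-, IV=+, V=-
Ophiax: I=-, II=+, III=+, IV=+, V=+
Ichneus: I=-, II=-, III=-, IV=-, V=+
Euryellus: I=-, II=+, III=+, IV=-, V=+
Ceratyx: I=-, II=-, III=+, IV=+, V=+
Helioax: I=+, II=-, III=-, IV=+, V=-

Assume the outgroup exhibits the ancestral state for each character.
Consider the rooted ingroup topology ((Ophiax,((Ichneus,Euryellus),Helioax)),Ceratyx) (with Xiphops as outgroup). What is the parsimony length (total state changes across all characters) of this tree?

9

Map each character onto ((Ophiax,((Ichneus,Euryellus),Helioax)),Ceratyx) (rooted by Xiphops) and count the minimum state changes it requires (Fitch parsimony):
I: 1; II: 2; III: 3; IV: 1; V: 2.
Total tree length = 9.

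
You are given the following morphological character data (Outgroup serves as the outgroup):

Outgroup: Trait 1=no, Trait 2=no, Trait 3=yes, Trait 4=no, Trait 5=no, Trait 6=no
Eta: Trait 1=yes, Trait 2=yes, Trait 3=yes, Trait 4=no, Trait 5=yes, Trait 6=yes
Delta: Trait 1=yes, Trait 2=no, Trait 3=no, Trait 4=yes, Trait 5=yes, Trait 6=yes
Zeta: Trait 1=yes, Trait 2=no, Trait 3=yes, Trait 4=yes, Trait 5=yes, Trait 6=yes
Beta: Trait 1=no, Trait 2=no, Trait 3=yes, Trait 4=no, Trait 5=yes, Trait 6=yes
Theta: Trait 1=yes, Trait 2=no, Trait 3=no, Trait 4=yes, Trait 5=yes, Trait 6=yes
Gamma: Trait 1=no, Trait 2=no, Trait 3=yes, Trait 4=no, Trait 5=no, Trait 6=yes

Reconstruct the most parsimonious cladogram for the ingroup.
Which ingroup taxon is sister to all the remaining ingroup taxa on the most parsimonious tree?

Gamma

Character polarity is set by the outgroup: the derived state is whichever differs from the outgroup's state, so for Trait 3 the derived state is 'no', and for the remaining characters it is 'yes'.
Trait 1: derived state 'yes' in Delta, Eta, Theta, and Zeta only — synapomorphy for {Delta, Eta, Theta, Zeta}.
Trait 2: derived state 'yes' in Eta only — an autapomorphy, so it tells us nothing about relationships among taxa.
Trait 3 (derived state 'no') is shared by Delta and Theta — a synapomorphy uniting that clade.
Only Delta, Theta, and Zeta show the derived state 'yes' for Trait 4, supporting them as a clade.
Only Beta, Delta, Eta, Theta, and Zeta show the derived state 'yes' for Trait 5, supporting them as a clade.
Trait 6 (derived state 'yes') is shared by all ingroup taxa — unites the whole ingroup.
Most parsimonious ingroup topology: (((Eta,((Delta,Theta),Zeta)),Beta),Gamma).
Gamma is sister to the clade containing all other ingroup taxa, so it is the earliest-diverging (most basal) ingroup lineage.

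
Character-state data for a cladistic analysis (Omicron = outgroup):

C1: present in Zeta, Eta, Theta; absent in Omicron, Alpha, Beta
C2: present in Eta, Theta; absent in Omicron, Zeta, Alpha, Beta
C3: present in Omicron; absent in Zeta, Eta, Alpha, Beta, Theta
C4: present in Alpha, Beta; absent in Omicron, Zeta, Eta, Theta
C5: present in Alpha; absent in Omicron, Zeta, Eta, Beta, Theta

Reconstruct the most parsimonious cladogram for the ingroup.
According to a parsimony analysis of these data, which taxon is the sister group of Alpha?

Character polarity is set by the outgroup: the derived state is whichever differs from the outgroup's state, so for C3 the derived state is 'absent', and for the remaining characters it is 'present'.
Only Eta, Theta, and Zeta show the derived state 'present' for C1, supporting them as a clade.
C2 (derived state 'present') is shared by Eta and Theta — a synapomorphy uniting that clade.
All ingroup taxa share the derived state 'absent' for C3; it defines the ingroup but does not resolve relationships within it.
Only Alpha and Beta show the derived state 'present' for C4, supporting them as a clade.
C5: derived state 'present' in Alpha only — an autapomorphy, so it tells us nothing about relationships among taxa.
Most parsimonious ingroup topology: ((Zeta,(Eta,Theta)),(Alpha,Beta)).
Alpha and Beta form a cherry on this tree, so they are sister taxa.

Beta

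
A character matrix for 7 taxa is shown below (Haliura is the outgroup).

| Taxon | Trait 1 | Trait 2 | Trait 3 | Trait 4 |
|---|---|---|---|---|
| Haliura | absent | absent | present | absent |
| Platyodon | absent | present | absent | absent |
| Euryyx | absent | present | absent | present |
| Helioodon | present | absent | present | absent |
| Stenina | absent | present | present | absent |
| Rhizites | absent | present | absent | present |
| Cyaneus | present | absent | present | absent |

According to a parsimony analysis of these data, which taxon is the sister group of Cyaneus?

Helioodon

Character polarity is set by the outgroup: the derived state is whichever differs from the outgroup's state, so for Trait 3 the derived state is 'absent', and for the remaining characters it is 'present'.
Trait 1 (derived state 'present') is shared by Cyaneus and Helioodon — a synapomorphy uniting that clade.
Only Euryyx, Platyodon, Rhizites, and Stenina show the derived state 'present' for Trait 2, supporting them as a clade.
Trait 3 (derived state 'absent') is shared by Euryyx, Platyodon, and Rhizites — a synapomorphy uniting that clade.
Trait 4 (derived state 'present') is shared by Euryyx and Rhizites — a synapomorphy uniting that clade.
Most parsimonious ingroup topology: (((Platyodon,(Euryyx,Rhizites)),Stenina),(Helioodon,Cyaneus)).
Cyaneus and Helioodon form a cherry on this tree, so they are sister taxa.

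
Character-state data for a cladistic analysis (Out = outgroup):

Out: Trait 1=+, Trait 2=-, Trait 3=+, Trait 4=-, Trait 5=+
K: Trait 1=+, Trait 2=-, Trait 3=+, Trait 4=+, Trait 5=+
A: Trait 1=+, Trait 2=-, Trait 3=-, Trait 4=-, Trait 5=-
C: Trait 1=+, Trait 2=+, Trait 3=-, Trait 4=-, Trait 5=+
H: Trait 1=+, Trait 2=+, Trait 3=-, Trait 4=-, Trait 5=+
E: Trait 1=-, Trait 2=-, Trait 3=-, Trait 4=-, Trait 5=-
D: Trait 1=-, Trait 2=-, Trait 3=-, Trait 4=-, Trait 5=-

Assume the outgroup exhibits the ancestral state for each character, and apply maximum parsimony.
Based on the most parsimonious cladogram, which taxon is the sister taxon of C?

Character polarity is set by the outgroup: the derived state is whichever differs from the outgroup's state, so for Trait 1, Trait 3, Trait 5 the derived state is '-', and for the remaining characters it is '+'.
Trait 1 (derived state '-') is shared by D and E — a synapomorphy uniting that clade.
Trait 2: derived state '+' in C and H only — synapomorphy for {C, H}.
Trait 3: derived state '-' in A, C, D, E, and H only — synapomorphy for {A, C, D, E, H}.
Trait 4 (derived state '+') is unique to K (autapomorphy; uninformative for grouping).
Trait 5 (derived state '-') is shared by A, D, and E — a synapomorphy uniting that clade.
Most parsimonious ingroup topology: (K,((A,(E,D)),(C,H))).
C and H form a cherry on this tree, so they are sister taxa.

H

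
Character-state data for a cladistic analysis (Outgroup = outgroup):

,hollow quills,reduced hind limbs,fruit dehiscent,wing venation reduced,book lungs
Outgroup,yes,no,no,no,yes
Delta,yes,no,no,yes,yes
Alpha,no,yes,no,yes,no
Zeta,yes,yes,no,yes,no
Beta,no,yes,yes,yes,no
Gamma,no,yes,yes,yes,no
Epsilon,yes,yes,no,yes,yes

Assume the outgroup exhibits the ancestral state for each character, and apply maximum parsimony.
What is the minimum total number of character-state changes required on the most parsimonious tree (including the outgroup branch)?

5

Character polarity is set by the outgroup: the derived state is whichever differs from the outgroup's state, so for hollow quills, book lungs the derived state is 'no', and for the remaining characters it is 'yes'.
Only Alpha, Beta, and Gamma show the derived state 'no' for hollow quills, supporting them as a clade.
reduced hind limbs (derived state 'yes') is shared by Alpha, Beta, Epsilon, Gamma, and Zeta — a synapomorphy uniting that clade.
fruit dehiscent: derived state 'yes' in Beta and Gamma only — synapomorphy for {Beta, Gamma}.
All ingroup taxa share the derived state 'yes' for wing venation reduced; it defines the ingroup but does not resolve relationships within it.
book lungs (derived state 'no') is shared by Alpha, Beta, Gamma, and Zeta — a synapomorphy uniting that clade.
Most parsimonious ingroup topology: (Delta,(((Alpha,(Beta,Gamma)),Zeta),Epsilon)).
Changes per character on this tree: hollow quills: 1; reduced hind limbs: 1; fruit dehiscent: 1; wing venation reduced: 1; book lungs: 1.
Total = 5.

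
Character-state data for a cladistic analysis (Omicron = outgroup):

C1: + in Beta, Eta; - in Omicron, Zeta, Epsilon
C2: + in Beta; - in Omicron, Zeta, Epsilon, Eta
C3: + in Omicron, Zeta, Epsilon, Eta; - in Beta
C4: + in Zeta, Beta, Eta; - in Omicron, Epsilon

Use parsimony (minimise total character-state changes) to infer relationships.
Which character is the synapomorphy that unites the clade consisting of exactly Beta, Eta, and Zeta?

C4

Character polarity is set by the outgroup: the derived state is whichever differs from the outgroup's state, so for C3 the derived state is '-', and for the remaining characters it is '+'.
C1 (derived state '+') is shared by Beta and Eta — a synapomorphy uniting that clade.
C2 (derived state '+') is unique to Beta (autapomorphy; uninformative for grouping).
C3: derived state '-' in Beta only — an autapomorphy, so it tells us nothing about relationships among taxa.
C4 (derived state '+') is shared by Beta, Eta, and Zeta — a synapomorphy uniting that clade.
Most parsimonious ingroup topology: ((Zeta,(Beta,Eta)),Epsilon).
The clade {Beta, Eta, Zeta} is supported by C4: its derived state '+' occurs in exactly those taxa and in no other taxon (including the outgroup).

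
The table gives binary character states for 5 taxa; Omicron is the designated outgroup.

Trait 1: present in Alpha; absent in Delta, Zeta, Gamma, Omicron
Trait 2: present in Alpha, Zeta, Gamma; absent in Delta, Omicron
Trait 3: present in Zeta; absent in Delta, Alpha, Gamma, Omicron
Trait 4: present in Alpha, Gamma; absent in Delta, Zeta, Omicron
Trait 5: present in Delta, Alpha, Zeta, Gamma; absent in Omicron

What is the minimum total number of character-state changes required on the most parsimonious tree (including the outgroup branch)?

5

The outgroup has state 'absent' for every character, so 'present' is the derived state throughout.
Trait 1: derived state 'present' in Alpha only — an autapomorphy, so it tells us nothing about relationships among taxa.
Trait 2 (derived state 'present') is shared by Alpha, Gamma, and Zeta — a synapomorphy uniting that clade.
Trait 3: derived state 'present' in Zeta only — an autapomorphy, so it tells us nothing about relationships among taxa.
Only Alpha and Gamma show the derived state 'present' for Trait 4, supporting them as a clade.
All ingroup taxa share the derived state 'present' for Trait 5; it defines the ingroup but does not resolve relationships within it.
Most parsimonious ingroup topology: (((Gamma,Alpha),Zeta),Delta).
Changes per character on this tree: Trait 1: 1; Trait 2: 1; Trait 3: 1; Trait 4: 1; Trait 5: 1.
Total = 5.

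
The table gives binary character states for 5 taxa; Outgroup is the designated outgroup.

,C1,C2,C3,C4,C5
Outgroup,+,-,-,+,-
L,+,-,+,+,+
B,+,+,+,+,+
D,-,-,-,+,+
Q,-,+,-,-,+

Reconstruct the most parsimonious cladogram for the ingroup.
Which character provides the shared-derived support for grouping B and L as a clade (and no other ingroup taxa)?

C3

Character polarity is set by the outgroup: the derived state is whichever differs from the outgroup's state, so for C1, C4 the derived state is '-', and for the remaining characters it is '+'.
Only D and Q show the derived state '-' for C1, supporting them as a clade.
C2 groups B and Q, which is incompatible with the clades supported by the remaining characters; treating it as convergent (homoplasy) costs fewer steps than any alternative tree.
C3 (derived state '+') is shared by B and L — a synapomorphy uniting that clade.
C4 (derived state '-') is unique to Q (autapomorphy; uninformative for grouping).
All ingroup taxa share the derived state '+' for C5; it defines the ingroup but does not resolve relationships within it.
Most parsimonious ingroup topology: ((D,Q),(B,L)).
The clade {B, L} is supported by C3: its derived state '+' occurs in exactly those taxa and in no other taxon (including the outgroup).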